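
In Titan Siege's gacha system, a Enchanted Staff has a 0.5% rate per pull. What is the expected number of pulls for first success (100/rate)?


Expected pulls for a geometric distribution = 1/p = 100 / rate%
= 100 / 0.5
= 200.0

200.0 pulls


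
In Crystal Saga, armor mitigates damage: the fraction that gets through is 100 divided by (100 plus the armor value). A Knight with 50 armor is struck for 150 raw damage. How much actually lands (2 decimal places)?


actual = 150 * 100 / (100 + 50)
= 150 * 100 / 150
= 15000 / 150
= 100.00

100.00 damage


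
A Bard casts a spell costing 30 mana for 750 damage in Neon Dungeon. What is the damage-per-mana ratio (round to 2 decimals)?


Efficiency = damage / mana
= 750 / 30
= 25.00

25.00 dmg/mana


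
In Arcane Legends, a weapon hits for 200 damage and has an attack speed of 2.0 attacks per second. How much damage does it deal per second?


DPS = damage * attack_speed
= 200 * 2.0
= 400.0

400.0 DPS


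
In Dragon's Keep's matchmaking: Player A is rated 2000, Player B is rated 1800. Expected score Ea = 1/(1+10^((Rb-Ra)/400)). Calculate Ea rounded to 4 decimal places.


Elo expected score: Ea = 1/(1 + 10^((Rb-Ra)/400))
Rb - Ra = 1800 - 2000 = -200
(Rb-Ra)/400 = -200/400 = -0.5
10^-0.5 = 0.316228
Ea = 1/(1 + 0.316228) = 1/1.316228 = 0.7597

0.7597


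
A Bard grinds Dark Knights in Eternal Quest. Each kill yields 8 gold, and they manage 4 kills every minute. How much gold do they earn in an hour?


Gold per minute = 8 * 4 = 32
Gold per hour = 32 * 60 = 1920

1920 gold/hour


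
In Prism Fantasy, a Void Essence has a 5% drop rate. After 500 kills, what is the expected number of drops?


Expected drops = kills * (drop_rate / 100)
= 500 * (5 / 100)
= 500 * 0.05
= 25.0

25.0 drops


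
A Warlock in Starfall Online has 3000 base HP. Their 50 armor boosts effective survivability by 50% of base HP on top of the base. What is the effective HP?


EHP = 3000 * (1 + 50/100)
= 3000 * (1 + 0.5)
= 3000 * 1.5
= 4500.0

4500.0 EHP


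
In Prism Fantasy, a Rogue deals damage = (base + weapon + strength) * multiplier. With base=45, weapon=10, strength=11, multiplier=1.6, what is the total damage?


Sum base + weapon + str = 45 + 10 + 11 = 66
Multiply by 1.6:
66 * 1.6 = 105.6

105.6 damage


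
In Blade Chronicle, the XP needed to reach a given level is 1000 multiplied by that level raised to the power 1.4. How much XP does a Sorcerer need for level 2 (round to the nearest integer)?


XP = 1000 * level^1.4
Substitute level = 2:
XP = 1000 * 2^1.4
= 1000 * 2.639
= 2639

2639 XP


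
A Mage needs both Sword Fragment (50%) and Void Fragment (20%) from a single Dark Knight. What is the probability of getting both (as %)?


For independent events, P(both) = P(A) * P(B)
= 50% * 20%
= 1000 / 100 %
= 10.0%

10.0%


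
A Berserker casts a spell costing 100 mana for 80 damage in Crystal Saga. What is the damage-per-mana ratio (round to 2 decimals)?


Efficiency = damage / mana
= 80 / 100
= 0.80

0.80 dmg/mana


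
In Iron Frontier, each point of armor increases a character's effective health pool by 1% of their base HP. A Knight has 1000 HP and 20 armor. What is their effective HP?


EHP = 1000 * (1 + 20/100)
= 1000 * (1 + 0.2)
= 1000 * 1.2
= 1200.0

1200.0 EHP


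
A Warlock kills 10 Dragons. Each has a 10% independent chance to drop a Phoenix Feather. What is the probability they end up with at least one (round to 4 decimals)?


P(at least one) = 1 - P(none) = 1 - (1-p)^n
p = 10/100 = 0.1
1 - p = 0.9
(1 - p)^10 = 0.9^10 = 0.348678
P(at least one) = 1 - 0.348678 = 0.6513

0.6513


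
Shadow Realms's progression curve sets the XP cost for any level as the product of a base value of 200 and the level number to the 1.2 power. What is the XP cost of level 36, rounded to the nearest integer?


XP = 200 * level^1.2
Substitute level = 36:
XP = 200 * 36^1.2
= 200 * 73.7162
= 14743

14743 XP


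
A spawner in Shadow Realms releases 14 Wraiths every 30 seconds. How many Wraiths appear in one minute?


Spawns per minute = count * (60 / interval)
= 14 * (60 / 30)
= 14 * 2.0
= 28.0

28.0 per minute


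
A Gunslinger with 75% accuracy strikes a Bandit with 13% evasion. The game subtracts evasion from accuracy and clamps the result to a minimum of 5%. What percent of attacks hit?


accuracy - evasion = 75 - 13 = 62
Apply floor: max(62, 5) = 62
Hit chance = 62%

62%


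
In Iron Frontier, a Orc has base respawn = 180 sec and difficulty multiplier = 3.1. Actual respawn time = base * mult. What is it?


Respawn time = base * multiplier
= 180 * 3.1
= 558.0 seconds

558.0 seconds


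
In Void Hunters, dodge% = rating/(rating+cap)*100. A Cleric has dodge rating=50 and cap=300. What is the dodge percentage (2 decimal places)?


dodge% = 50 / (50 + 300) * 100
= 50 / 350 * 100
= 0.142857 * 100
= 14.29%

14.29%


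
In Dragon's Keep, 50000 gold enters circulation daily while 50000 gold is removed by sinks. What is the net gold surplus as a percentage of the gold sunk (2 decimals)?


Net gold = 50000 - 50000 = 0
Inflation rate = net / sunk * 100 = 0 / 50000 * 100
= 0.0 * 100
= 0.00%

0.00%


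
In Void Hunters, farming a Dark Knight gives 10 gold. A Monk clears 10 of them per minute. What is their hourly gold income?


Gold per minute = 10 * 10 = 100
Gold per hour = 100 * 60 = 6000

6000 gold/hour


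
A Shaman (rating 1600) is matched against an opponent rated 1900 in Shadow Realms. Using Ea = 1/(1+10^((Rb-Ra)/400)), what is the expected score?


Elo expected score: Ea = 1/(1 + 10^((Rb-Ra)/400))
Rb - Ra = 1900 - 1600 = 300
(Rb-Ra)/400 = 300/400 = 0.75
10^0.75 = 5.623413
Ea = 1/(1 + 5.623413) = 1/6.623413 = 0.1510

0.1510


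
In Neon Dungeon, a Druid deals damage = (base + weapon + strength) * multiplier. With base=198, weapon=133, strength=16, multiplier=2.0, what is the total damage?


Sum base + weapon + str = 198 + 133 + 16 = 347
Multiply by 2.0:
347 * 2.0 = 694.0

694.0 damage


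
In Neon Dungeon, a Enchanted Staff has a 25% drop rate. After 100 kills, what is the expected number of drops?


Expected drops = kills * (drop_rate / 100)
= 100 * (25 / 100)
= 100 * 0.25
= 25.0

25.0 drops


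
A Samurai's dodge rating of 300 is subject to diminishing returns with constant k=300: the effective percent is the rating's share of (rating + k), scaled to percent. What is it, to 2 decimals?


effective% = rating / (rating + k) * 100
= 300 / (300 + 300) * 100
= 300 / 600 * 100
= 0.5 * 100
= 50.00%

50.00%


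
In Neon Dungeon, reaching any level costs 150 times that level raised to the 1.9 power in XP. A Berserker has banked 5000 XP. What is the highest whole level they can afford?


XP = 150 * level^1.9, so level = (XP / 150)^(1/1.9)
= (5000 / 150)^(1/1.9)
= 33.3333^0.5263
= 6.3316
Floor: level = 6

level 6


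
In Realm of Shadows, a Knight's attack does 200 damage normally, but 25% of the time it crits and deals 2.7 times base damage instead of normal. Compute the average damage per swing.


E[dmg] = base * (1 + crit_chance * (crit_mult - 1))
cc as decimal = 25/100 = 0.25
cm - 1 = 2.7 - 1 = 1.7
Bonus factor = 0.25 * 1.7 = 0.425
Total multiplier = 1 + 0.425 = 1.425
Expected damage = 200 * 1.425 = 285.00

285.00 damage


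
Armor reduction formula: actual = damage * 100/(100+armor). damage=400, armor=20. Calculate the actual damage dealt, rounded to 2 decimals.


actual = 400 * 100 / (100 + 20)
= 400 * 100 / 120
= 40000 / 120
= 333.33

333.33 damage


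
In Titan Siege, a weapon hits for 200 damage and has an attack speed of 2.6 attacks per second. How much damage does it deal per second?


DPS = damage * attack_speed
= 200 * 2.6
= 520.0

520.0 DPS


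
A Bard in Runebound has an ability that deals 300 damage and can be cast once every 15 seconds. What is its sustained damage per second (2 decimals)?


DPS = damage / cooldown
= 300 / 15
= 20.00

20.00 DPS


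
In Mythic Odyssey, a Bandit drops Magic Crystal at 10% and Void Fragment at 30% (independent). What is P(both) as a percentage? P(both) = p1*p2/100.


For independent events, P(both) = P(A) * P(B)
= 10% * 30%
= 300 / 100 %
= 3.0%

3.0%


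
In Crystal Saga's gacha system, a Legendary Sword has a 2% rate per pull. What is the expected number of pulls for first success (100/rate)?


Expected pulls for a geometric distribution = 1/p = 100 / rate%
= 100 / 2
= 50.0

50.0 pulls


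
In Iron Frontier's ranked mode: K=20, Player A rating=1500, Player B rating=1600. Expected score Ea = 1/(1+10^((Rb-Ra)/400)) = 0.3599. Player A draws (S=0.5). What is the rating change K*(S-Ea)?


Elo update: delta = K * (S - Ea), where S = 0.5 (draws)
S - Ea = 0.5 - 0.3599 = 0.1401
Rating change = 20 * 0.1401
= 2.80

2.80 rating points


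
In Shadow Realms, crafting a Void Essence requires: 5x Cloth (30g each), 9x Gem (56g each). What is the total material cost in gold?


Cost breakdown:
  Cloth: 5 * 30 = 150
  Gem: 9 * 56 = 504
Total = 150 + 504 = 654

654 gold


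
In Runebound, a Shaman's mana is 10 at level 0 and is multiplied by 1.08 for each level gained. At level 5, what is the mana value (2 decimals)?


value = base * growth^level
= 10 * 1.08^5
= 10 * 1.469328
= 14.69

14.69 mana


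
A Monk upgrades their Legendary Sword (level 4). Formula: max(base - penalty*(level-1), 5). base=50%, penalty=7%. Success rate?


raw_rate = 50 - 7 * (4 - 1)
= 50 - 7 * 3
= 50 - 21
= 29
Apply floor: max(29, 5) = 29%

29%


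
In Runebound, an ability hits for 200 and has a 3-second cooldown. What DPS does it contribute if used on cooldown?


DPS = damage / cooldown
= 200 / 3
= 66.67

66.67 DPS


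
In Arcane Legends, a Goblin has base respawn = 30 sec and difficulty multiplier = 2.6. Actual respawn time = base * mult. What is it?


Respawn time = base * multiplier
= 30 * 2.6
= 78.0 seconds

78.0 seconds


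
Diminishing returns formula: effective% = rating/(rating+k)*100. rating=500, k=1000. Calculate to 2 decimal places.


effective% = rating / (rating + k) * 100
= 500 / (500 + 1000) * 100
= 500 / 1500 * 100
= 0.333333 * 100
= 33.33%

33.33%


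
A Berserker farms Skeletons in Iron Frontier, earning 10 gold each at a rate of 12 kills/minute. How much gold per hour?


Gold per minute = 10 * 12 = 120
Gold per hour = 120 * 60 = 7200

7200 gold/hour


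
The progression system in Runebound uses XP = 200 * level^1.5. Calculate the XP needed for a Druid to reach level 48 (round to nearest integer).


XP = 200 * level^1.5
Substitute level = 48:
XP = 200 * 48^1.5
= 200 * 332.5538
= 66511

66511 XP


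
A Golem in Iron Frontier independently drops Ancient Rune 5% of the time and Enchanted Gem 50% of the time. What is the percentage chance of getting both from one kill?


For independent events, P(both) = P(A) * P(B)
= 5% * 50%
= 250 / 100 %
= 2.5%

2.5%


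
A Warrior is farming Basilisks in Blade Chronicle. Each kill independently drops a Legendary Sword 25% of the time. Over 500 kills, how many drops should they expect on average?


Expected drops = kills * (drop_rate / 100)
= 500 * (25 / 100)
= 500 * 0.25
= 125.0

125.0 drops


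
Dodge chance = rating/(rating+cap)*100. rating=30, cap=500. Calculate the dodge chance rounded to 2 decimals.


dodge% = 30 / (30 + 500) * 100
= 30 / 530 * 100
= 0.056604 * 100
= 5.66%

5.66%


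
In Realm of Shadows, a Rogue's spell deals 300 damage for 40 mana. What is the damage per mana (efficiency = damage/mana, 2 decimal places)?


Efficiency = damage / mana
= 300 / 40
= 7.50

7.50 dmg/mana


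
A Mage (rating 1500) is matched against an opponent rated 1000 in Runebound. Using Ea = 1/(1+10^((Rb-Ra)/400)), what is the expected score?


Elo expected score: Ea = 1/(1 + 10^((Rb-Ra)/400))
Rb - Ra = 1000 - 1500 = -500
(Rb-Ra)/400 = -500/400 = -1.25
10^-1.25 = 0.056234
Ea = 1/(1 + 0.056234) = 1/1.056234 = 0.9468

0.9468


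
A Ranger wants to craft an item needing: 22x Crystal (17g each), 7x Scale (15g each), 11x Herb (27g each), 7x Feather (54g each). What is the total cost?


Cost breakdown:
  Crystal: 22 * 17 = 374
  Scale: 7 * 15 = 105
  Herb: 11 * 27 = 297
  Feather: 7 * 54 = 378
Total = 374 + 105 + 297 + 378 = 1154

1154 gold


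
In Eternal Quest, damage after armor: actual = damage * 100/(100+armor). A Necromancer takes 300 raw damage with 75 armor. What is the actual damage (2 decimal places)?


actual = 300 * 100 / (100 + 75)
= 300 * 100 / 175
= 30000 / 175
= 171.43

171.43 damage


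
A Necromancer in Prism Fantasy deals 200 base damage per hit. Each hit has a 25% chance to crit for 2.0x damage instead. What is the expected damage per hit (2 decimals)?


E[dmg] = base * (1 + crit_chance * (crit_mult - 1))
cc as decimal = 25/100 = 0.25
cm - 1 = 2.0 - 1 = 1.0
Bonus factor = 0.25 * 1.0 = 0.25
Total multiplier = 1 + 0.25 = 1.25
Expected damage = 200 * 1.25 = 250.00

250.00 damage


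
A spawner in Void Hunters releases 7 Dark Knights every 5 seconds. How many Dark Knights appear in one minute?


Spawns per minute = count * (60 / interval)
= 7 * (60 / 5)
= 7 * 12.0
= 84.0

84.0 per minute


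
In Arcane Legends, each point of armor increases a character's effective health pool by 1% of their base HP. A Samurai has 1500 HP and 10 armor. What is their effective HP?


EHP = 1500 * (1 + 10/100)
= 1500 * (1 + 0.1)
= 1500 * 1.1
= 1650.0

1650.0 EHP


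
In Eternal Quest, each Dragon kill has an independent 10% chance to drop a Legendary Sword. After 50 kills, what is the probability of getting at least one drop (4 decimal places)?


P(at least one) = 1 - P(none) = 1 - (1-p)^n
p = 10/100 = 0.1
1 - p = 0.9
(1 - p)^50 = 0.9^50 = 0.005154
P(at least one) = 1 - 0.005154 = 0.9948

0.9948


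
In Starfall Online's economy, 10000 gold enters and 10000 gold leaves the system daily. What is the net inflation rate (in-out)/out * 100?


Net gold = 10000 - 10000 = 0
Inflation rate = net / sunk * 100 = 0 / 10000 * 100
= 0.0 * 100
= 0.00%

0.00%


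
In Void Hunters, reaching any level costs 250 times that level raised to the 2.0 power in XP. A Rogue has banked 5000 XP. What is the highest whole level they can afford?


XP = 250 * level^2.0, so level = (XP / 250)^(1/2.0)
= (5000 / 250)^(1/2.0)
= 20.0^0.5
= 4.4721
Floor: level = 4

level 4


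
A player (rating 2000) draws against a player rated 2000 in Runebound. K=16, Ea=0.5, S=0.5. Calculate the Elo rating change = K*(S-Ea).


Elo update: delta = K * (S - Ea), where S = 0.5 (draws)
S - Ea = 0.5 - 0.5 = 0.0
Rating change = 16 * 0.0
= 0.00

0.00 rating points


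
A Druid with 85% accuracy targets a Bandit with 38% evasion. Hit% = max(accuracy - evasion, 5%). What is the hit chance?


accuracy - evasion = 85 - 38 = 47
Apply floor: max(47, 5) = 47
Hit chance = 47%

47%


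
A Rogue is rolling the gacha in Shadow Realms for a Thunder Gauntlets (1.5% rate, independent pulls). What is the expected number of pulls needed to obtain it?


Expected pulls for a geometric distribution = 1/p = 100 / rate%
= 100 / 1.5
= 66.67

66.67 pulls


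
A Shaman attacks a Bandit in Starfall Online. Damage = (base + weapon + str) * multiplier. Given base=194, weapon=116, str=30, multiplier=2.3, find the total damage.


Sum base + weapon + str = 194 + 116 + 30 = 340
Multiply by 2.3:
340 * 2.3 = 782.0

782.0 damage


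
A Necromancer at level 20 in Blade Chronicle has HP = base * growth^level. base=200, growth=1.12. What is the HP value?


value = base * growth^level
= 200 * 1.12^20
= 200 * 9.646293
= 1929.26

1929.26 HP


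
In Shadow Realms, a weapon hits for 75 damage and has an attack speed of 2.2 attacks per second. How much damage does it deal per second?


DPS = damage * attack_speed
= 75 * 2.2
= 165.0

165.0 DPS


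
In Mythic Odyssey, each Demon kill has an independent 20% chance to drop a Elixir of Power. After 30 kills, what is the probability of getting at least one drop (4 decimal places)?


P(at least one) = 1 - P(none) = 1 - (1-p)^n
p = 20/100 = 0.2
1 - p = 0.8
(1 - p)^30 = 0.8^30 = 0.001238
P(at least one) = 1 - 0.001238 = 0.9988

0.9988


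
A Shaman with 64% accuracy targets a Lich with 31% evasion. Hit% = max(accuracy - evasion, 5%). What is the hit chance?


accuracy - evasion = 64 - 31 = 33
Apply floor: max(33, 5) = 33
Hit chance = 33%

33%


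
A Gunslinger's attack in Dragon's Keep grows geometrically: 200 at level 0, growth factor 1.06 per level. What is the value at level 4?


value = base * growth^level
= 200 * 1.06^4
= 200 * 1.262477
= 252.50

252.50 attack


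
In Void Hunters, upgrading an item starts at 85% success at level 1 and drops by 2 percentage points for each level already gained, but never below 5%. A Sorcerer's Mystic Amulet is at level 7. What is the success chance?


raw_rate = 85 - 2 * (7 - 1)
= 85 - 2 * 6
= 85 - 12
= 73
Apply floor: max(73, 5) = 73%

73%


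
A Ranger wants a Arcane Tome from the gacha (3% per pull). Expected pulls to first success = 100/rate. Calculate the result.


Expected pulls for a geometric distribution = 1/p = 100 / rate%
= 100 / 3
= 33.33

33.33 pulls


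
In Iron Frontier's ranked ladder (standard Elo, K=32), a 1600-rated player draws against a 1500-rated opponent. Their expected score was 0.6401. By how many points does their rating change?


Elo update: delta = K * (S - Ea), where S = 0.5 (draws)
S - Ea = 0.5 - 0.6401 = -0.1401
Rating change = 32 * -0.1401
= -4.48

-4.48 rating points


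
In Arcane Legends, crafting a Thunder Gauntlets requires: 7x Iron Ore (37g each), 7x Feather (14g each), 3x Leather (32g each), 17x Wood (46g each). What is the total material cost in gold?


Cost breakdown:
  Iron Ore: 7 * 37 = 259
  Feather: 7 * 14 = 98
  Leather: 3 * 32 = 96
  Wood: 17 * 46 = 782
Total = 259 + 98 + 96 + 782 = 1235

1235 gold


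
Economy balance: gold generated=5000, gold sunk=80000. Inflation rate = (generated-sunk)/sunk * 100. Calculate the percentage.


Net gold = 5000 - 80000 = -75000
Inflation rate = net / sunk * 100 = -75000 / 80000 * 100
= -0.9375 * 100
= -93.75%

-93.75%


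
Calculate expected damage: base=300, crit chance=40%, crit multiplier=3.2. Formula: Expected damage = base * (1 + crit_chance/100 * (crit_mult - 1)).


E[dmg] = base * (1 + crit_chance * (crit_mult - 1))
cc as decimal = 40/100 = 0.4
cm - 1 = 3.2 - 1 = 2.2
Bonus factor = 0.4 * 2.2 = 0.88
Total multiplier = 1 + 0.88 = 1.88
Expected damage = 300 * 1.88 = 564.00

564.00 damage


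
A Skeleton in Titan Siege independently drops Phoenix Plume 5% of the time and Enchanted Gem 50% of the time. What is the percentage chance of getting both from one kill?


For independent events, P(both) = P(A) * P(B)
= 5% * 50%
= 250 / 100 %
= 2.5%

2.5%


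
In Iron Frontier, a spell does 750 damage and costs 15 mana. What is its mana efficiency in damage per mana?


Efficiency = damage / mana
= 750 / 15
= 50.00

50.00 dmg/mana


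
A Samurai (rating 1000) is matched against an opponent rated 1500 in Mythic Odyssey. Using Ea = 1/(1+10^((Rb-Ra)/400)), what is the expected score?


Elo expected score: Ea = 1/(1 + 10^((Rb-Ra)/400))
Rb - Ra = 1500 - 1000 = 500
(Rb-Ra)/400 = 500/400 = 1.25
10^1.25 = 17.782794
Ea = 1/(1 + 17.782794) = 1/18.782794 = 0.0532

0.0532


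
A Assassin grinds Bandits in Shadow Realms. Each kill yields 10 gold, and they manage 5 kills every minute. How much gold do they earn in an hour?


Gold per minute = 10 * 5 = 50
Gold per hour = 50 * 60 = 3000

3000 gold/hour


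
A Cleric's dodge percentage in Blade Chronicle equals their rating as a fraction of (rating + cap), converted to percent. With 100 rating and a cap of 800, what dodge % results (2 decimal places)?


dodge% = 100 / (100 + 800) * 100
= 100 / 900 * 100
= 0.111111 * 100
= 11.11%

11.11%


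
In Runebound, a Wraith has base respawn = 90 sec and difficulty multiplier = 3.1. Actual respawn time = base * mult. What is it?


Respawn time = base * multiplier
= 90 * 3.1
= 279.0 seconds

279.0 seconds


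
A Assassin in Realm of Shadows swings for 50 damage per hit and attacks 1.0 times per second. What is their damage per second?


DPS = damage * attack_speed
= 50 * 1.0
= 50.0

50.0 DPS


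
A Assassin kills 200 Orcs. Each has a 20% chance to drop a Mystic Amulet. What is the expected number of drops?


Expected drops = kills * (drop_rate / 100)
= 200 * (20 / 100)
= 200 * 0.2
= 40.0

40.0 drops


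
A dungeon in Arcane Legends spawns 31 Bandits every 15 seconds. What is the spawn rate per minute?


Spawns per minute = count * (60 / interval)
= 31 * (60 / 15)
= 31 * 4.0
= 124.0

124.0 per minute


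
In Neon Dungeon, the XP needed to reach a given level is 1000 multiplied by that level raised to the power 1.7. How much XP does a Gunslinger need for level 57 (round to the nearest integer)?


XP = 1000 * level^1.7
Substitute level = 57:
XP = 1000 * 57^1.7
= 1000 * 966.0225
= 966023

966023 XP


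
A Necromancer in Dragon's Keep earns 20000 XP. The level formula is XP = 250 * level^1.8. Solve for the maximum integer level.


XP = 250 * level^1.8, so level = (XP / 250)^(1/1.8)
= (20000 / 250)^(1/1.8)
= 80.0^0.5556
= 11.4096
Floor: level = 11

level 11


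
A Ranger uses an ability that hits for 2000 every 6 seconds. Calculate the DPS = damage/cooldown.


DPS = damage / cooldown
= 2000 / 6
= 333.33

333.33 DPS


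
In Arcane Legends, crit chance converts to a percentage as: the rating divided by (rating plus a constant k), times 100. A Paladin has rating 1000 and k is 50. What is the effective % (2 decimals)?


effective% = rating / (rating + k) * 100
= 1000 / (1000 + 50) * 100
= 1000 / 1050 * 100
= 0.952381 * 100
= 95.24%

95.24%


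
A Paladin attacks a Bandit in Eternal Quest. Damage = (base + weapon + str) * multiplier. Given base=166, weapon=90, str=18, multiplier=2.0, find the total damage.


Sum base + weapon + str = 166 + 90 + 18 = 274
Multiply by 2.0:
274 * 2.0 = 548.0

548.0 damage


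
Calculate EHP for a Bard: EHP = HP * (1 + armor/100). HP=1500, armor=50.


EHP = 1500 * (1 + 50/100)
= 1500 * (1 + 0.5)
= 1500 * 1.5
= 2250.0

2250.0 EHP


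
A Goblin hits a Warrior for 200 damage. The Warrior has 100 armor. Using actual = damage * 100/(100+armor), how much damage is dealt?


actual = 200 * 100 / (100 + 100)
= 200 * 100 / 200
= 20000 / 200
= 100.00

100.00 damage


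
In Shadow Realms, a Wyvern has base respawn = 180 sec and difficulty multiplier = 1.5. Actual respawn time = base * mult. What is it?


Respawn time = base * multiplier
= 180 * 1.5
= 270.0 seconds

270.0 seconds


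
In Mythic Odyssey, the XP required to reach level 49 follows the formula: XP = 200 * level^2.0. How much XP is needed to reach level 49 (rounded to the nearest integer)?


XP = 200 * level^2.0
Substitute level = 49:
XP = 200 * 49^2.0
= 200 * 2401.0
= 480200

480200 XP


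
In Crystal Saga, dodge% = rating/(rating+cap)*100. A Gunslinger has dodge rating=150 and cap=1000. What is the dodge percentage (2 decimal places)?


dodge% = 150 / (150 + 1000) * 100
= 150 / 1150 * 100
= 0.130435 * 100
= 13.04%

13.04%


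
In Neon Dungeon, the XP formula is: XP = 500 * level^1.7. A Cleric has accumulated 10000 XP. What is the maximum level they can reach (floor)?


XP = 500 * level^1.7, so level = (XP / 500)^(1/1.7)
= (10000 / 500)^(1/1.7)
= 20.0^0.5882
= 5.8252
Floor: level = 5

level 5


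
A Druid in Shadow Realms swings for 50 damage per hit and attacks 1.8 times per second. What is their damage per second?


DPS = damage * attack_speed
= 50 * 1.8
= 90.0

90.0 DPS


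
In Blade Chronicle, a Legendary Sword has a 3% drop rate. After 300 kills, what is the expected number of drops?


Expected drops = kills * (drop_rate / 100)
= 300 * (3 / 100)
= 300 * 0.03
= 9.0

9.0 drops


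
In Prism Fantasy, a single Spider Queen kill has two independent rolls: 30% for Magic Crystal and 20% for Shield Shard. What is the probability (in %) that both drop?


For independent events, P(both) = P(A) * P(B)
= 30% * 20%
= 600 / 100 %
= 6.0%

6.0%


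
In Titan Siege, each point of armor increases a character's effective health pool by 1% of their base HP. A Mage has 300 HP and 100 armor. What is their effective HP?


EHP = 300 * (1 + 100/100)
= 300 * (1 + 1.0)
= 300 * 2.0
= 600.0

600.0 EHP


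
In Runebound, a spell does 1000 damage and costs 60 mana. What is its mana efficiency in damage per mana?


Efficiency = damage / mana
= 1000 / 60
= 16.67

16.67 dmg/mana


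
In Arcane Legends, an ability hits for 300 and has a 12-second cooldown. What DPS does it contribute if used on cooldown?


DPS = damage / cooldown
= 300 / 12
= 25.00

25.00 DPS


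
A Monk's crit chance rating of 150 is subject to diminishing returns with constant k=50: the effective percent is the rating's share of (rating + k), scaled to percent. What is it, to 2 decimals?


effective% = rating / (rating + k) * 100
= 150 / (150 + 50) * 100
= 150 / 200 * 100
= 0.75 * 100
= 75.00%

75.00%


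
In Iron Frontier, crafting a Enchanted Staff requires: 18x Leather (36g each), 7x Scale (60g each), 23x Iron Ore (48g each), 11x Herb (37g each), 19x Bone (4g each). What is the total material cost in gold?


Cost breakdown:
  Leather: 18 * 36 = 648
  Scale: 7 * 60 = 420
  Iron Ore: 23 * 48 = 1104
  Herb: 11 * 37 = 407
  Bone: 19 * 4 = 76
Total = 648 + 420 + 1104 + 407 + 76 = 2655

2655 gold


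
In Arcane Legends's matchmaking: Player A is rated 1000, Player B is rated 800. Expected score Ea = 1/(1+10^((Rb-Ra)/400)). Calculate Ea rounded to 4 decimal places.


Elo expected score: Ea = 1/(1 + 10^((Rb-Ra)/400))
Rb - Ra = 800 - 1000 = -200
(Rb-Ra)/400 = -200/400 = -0.5
10^-0.5 = 0.316228
Ea = 1/(1 + 0.316228) = 1/1.316228 = 0.7597

0.7597


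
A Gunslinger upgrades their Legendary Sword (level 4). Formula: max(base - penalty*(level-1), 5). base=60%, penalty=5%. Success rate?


raw_rate = 60 - 5 * (4 - 1)
= 60 - 5 * 3
= 60 - 15
= 45
Apply floor: max(45, 5) = 45%

45%


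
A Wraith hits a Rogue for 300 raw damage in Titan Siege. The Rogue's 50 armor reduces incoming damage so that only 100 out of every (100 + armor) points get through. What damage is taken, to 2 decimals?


actual = 300 * 100 / (100 + 50)
= 300 * 100 / 150
= 30000 / 150
= 200.00

200.00 damage


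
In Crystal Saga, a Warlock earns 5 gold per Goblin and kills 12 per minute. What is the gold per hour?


Gold per minute = 5 * 12 = 60
Gold per hour = 60 * 60 = 3600

3600 gold/hour


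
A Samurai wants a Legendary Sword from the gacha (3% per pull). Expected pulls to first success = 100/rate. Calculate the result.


Expected pulls for a geometric distribution = 1/p = 100 / rate%
= 100 / 3
= 33.33

33.33 pulls


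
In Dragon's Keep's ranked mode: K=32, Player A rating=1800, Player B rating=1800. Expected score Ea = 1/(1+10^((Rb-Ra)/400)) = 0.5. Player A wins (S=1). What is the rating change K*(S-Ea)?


Elo update: delta = K * (S - Ea), where S = 1 (wins)
S - Ea = 1 - 0.5 = 0.5
Rating change = 32 * 0.5
= 16.00

16.00 rating points


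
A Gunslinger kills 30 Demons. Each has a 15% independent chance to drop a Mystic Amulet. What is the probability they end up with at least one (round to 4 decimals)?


P(at least one) = 1 - P(none) = 1 - (1-p)^n
p = 15/100 = 0.15
1 - p = 0.85
(1 - p)^30 = 0.85^30 = 0.007631
P(at least one) = 1 - 0.007631 = 0.9924

0.9924


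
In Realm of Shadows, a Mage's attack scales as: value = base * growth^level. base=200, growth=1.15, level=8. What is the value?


value = base * growth^level
= 200 * 1.15^8
= 200 * 3.059023
= 611.80

611.80 attack


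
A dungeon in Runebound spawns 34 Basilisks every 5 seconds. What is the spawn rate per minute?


Spawns per minute = count * (60 / interval)
= 34 * (60 / 5)
= 34 * 12.0
= 408.0

408.0 per minute


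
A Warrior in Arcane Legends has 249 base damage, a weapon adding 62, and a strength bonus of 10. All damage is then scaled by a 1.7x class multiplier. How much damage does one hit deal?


Sum base + weapon + str = 249 + 62 + 10 = 321
Multiply by 1.7:
321 * 1.7 = 545.7

545.7 damage


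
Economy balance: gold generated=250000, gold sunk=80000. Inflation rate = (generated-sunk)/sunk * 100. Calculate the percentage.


Net gold = 250000 - 80000 = 170000
Inflation rate = net / sunk * 100 = 170000 / 80000 * 100
= 2.125 * 100
= 212.50%

212.50%


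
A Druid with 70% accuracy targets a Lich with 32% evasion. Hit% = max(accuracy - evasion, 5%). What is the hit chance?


accuracy - evasion = 70 - 32 = 38
Apply floor: max(38, 5) = 38
Hit chance = 38%

38%


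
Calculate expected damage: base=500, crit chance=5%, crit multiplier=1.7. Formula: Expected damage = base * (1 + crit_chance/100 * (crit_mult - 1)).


E[dmg] = base * (1 + crit_chance * (crit_mult - 1))
cc as decimal = 5/100 = 0.05
cm - 1 = 1.7 - 1 = 0.7
Bonus factor = 0.05 * 0.7 = 0.035
Total multiplier = 1 + 0.035 = 1.035
Expected damage = 500 * 1.035 = 517.50

517.50 damage


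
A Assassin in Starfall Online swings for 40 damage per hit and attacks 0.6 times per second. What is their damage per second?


DPS = damage * attack_speed
= 40 * 0.6
= 24.0

24.0 DPS


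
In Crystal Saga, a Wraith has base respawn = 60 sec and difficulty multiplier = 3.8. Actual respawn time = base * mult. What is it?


Respawn time = base * multiplier
= 60 * 3.8
= 228.0 seconds

228.0 seconds


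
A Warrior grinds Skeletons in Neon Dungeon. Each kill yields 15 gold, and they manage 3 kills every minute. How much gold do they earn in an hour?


Gold per minute = 15 * 3 = 45
Gold per hour = 45 * 60 = 2700

2700 gold/hour


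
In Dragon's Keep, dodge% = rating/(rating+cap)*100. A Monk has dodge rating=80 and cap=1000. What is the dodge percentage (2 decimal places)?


dodge% = 80 / (80 + 1000) * 100
= 80 / 1080 * 100
= 0.074074 * 100
= 7.41%

7.41%


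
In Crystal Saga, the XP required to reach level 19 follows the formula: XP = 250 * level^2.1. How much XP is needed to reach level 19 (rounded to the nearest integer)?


XP = 250 * level^2.1
Substitute level = 19:
XP = 250 * 19^2.1
= 250 * 484.5991
= 121150

121150 XP


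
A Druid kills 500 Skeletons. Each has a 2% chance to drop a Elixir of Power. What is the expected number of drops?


Expected drops = kills * (drop_rate / 100)
= 500 * (2 / 100)
= 500 * 0.02
= 10.0

10.0 drops


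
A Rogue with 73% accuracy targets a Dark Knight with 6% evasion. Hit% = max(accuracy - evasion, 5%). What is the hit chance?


accuracy - evasion = 73 - 6 = 67
Apply floor: max(67, 5) = 67
Hit chance = 67%

67%


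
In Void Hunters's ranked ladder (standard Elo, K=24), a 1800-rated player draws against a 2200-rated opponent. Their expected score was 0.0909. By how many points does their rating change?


Elo update: delta = K * (S - Ea), where S = 0.5 (draws)
S - Ea = 0.5 - 0.0909 = 0.4091
Rating change = 24 * 0.4091
= 9.82

9.82 rating points


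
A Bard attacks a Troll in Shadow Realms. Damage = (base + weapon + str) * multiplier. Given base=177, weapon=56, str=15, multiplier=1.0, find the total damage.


Sum base + weapon + str = 177 + 56 + 15 = 248
Multiply by 1.0:
248 * 1.0 = 248.0

248.0 damage


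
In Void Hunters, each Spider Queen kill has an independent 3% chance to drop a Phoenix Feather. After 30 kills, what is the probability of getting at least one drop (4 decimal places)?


P(at least one) = 1 - P(none) = 1 - (1-p)^n
p = 3/100 = 0.03
1 - p = 0.97
(1 - p)^30 = 0.97^30 = 0.401007
P(at least one) = 1 - 0.401007 = 0.5990

0.5990


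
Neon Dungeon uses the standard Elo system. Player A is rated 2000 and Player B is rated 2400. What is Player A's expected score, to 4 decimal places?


Elo expected score: Ea = 1/(1 + 10^((Rb-Ra)/400))
Rb - Ra = 2400 - 2000 = 400
(Rb-Ra)/400 = 400/400 = 1.0
10^1.0 = 10.0
Ea = 1/(1 + 10.0) = 1/11.0 = 0.0909

0.0909


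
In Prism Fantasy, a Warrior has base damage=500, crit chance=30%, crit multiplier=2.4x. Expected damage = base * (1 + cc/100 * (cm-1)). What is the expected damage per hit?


E[dmg] = base * (1 + crit_chance * (crit_mult - 1))
cc as decimal = 30/100 = 0.3
cm - 1 = 2.4 - 1 = 1.4
Bonus factor = 0.3 * 1.4 = 0.42
Total multiplier = 1 + 0.42 = 1.42
Expected damage = 500 * 1.42 = 710.00

710.00 damage


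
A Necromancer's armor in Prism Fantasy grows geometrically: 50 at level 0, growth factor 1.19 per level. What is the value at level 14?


value = base * growth^level
= 50 * 1.19^14
= 50 * 11.419773
= 570.99

570.99 armor


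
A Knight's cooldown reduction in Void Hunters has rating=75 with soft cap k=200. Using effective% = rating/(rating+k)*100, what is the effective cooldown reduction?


effective% = rating / (rating + k) * 100
= 75 / (75 + 200) * 100
= 75 / 275 * 100
= 0.272727 * 100
= 27.27%

27.27%


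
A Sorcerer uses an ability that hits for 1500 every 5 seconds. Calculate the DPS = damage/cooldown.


DPS = damage / cooldown
= 1500 / 5
= 300.00

300.00 DPS


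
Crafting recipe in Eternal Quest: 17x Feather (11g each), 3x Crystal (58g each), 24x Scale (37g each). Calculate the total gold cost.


Cost breakdown:
  Feather: 17 * 11 = 187
  Crystal: 3 * 58 = 174
  Scale: 24 * 37 = 888
Total = 187 + 174 + 888 = 1249

1249 gold


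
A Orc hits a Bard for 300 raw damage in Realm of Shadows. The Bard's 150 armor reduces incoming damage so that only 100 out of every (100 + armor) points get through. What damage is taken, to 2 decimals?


actual = 300 * 100 / (100 + 150)
= 300 * 100 / 250
= 30000 / 250
= 120.00

120.00 damage


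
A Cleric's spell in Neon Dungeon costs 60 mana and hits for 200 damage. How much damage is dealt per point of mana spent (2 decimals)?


Efficiency = damage / mana
= 200 / 60
= 3.33

3.33 dmg/mana


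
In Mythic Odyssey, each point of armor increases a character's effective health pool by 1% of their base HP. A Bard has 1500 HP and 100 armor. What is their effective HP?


EHP = 1500 * (1 + 100/100)
= 1500 * (1 + 1.0)
= 1500 * 2.0
= 3000.0

3000.0 EHP


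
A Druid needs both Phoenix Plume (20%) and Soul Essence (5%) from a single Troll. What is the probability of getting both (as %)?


For independent events, P(both) = P(A) * P(B)
= 20% * 5%
= 100 / 100 %
= 1.0%

1.0%


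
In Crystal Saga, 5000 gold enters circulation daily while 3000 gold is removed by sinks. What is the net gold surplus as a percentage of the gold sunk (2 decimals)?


Net gold = 5000 - 3000 = 2000
Inflation rate = net / sunk * 100 = 2000 / 3000 * 100
= 0.666667 * 100
= 66.67%

66.67%


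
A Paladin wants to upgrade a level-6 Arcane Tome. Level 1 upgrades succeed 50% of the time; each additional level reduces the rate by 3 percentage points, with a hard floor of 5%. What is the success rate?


raw_rate = 50 - 3 * (6 - 1)
= 50 - 3 * 5
= 50 - 15
= 35
Apply floor: max(35, 5) = 35%

35%


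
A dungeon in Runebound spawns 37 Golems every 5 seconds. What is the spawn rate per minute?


Spawns per minute = count * (60 / interval)
= 37 * (60 / 5)
= 37 * 12.0
= 444.0

444.0 per minute


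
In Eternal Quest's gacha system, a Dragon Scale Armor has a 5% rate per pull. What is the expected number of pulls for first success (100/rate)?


Expected pulls for a geometric distribution = 1/p = 100 / rate%
= 100 / 5
= 20.0

20.0 pulls


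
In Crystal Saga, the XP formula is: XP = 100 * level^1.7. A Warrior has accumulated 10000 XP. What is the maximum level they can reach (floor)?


XP = 100 * level^1.7, so level = (XP / 100)^(1/1.7)
= (10000 / 100)^(1/1.7)
= 100.0^0.5882
= 15.0131
Floor: level = 15

level 15


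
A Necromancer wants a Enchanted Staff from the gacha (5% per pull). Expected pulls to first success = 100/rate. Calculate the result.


Expected pulls for a geometric distribution = 1/p = 100 / rate%
= 100 / 5
= 20.0

20.0 pulls


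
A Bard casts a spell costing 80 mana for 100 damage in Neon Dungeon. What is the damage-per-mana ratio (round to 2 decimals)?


Efficiency = damage / mana
= 100 / 80
= 1.25

1.25 dmg/mana


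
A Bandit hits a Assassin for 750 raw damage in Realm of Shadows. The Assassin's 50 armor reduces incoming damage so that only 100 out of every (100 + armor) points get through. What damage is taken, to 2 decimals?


actual = 750 * 100 / (100 + 50)
= 750 * 100 / 150
= 75000 / 150
= 500.00

500.00 damage


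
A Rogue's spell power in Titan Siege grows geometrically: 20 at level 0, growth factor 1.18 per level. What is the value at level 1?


value = base * growth^level
= 20 * 1.18^1
= 20 * 1.18
= 23.60

23.60 spell power


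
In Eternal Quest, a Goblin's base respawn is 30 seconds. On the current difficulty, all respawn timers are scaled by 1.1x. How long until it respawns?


Respawn time = base * multiplier
= 30 * 1.1
= 33.0 seconds

33.0 seconds


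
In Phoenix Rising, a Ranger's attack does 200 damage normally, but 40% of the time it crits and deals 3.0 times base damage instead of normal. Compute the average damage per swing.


E[dmg] = base * (1 + crit_chance * (crit_mult - 1))
cc as decimal = 40/100 = 0.4
cm - 1 = 3.0 - 1 = 2.0
Bonus factor = 0.4 * 2.0 = 0.8
Total multiplier = 1 + 0.8 = 1.8
Expected damage = 200 * 1.8 = 360.00

360.00 damage


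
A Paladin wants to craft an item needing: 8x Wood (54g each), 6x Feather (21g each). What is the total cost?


Cost breakdown:
  Wood: 8 * 54 = 432
  Feather: 6 * 21 = 126
Total = 432 + 126 = 558

558 gold


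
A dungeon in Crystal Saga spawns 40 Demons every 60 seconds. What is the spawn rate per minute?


Spawns per minute = count * (60 / interval)
= 40 * (60 / 60)
= 40 * 1.0
= 40.0

40.0 per minute


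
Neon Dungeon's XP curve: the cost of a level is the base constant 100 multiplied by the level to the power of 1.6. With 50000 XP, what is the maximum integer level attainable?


XP = 100 * level^1.6, so level = (XP / 100)^(1/1.6)
= (50000 / 100)^(1/1.6)
= 500.0^0.625
= 48.6246
Floor: level = 48

level 48


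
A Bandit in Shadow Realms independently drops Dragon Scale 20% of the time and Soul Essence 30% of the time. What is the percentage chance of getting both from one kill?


For independent events, P(both) = P(A) * P(B)
= 20% * 30%
= 600 / 100 %
= 6.0%

6.0%


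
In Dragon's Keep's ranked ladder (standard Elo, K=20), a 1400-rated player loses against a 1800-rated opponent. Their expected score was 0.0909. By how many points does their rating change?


Elo update: delta = K * (S - Ea), where S = 0 (loses)
S - Ea = 0 - 0.0909 = -0.0909
Rating change = 20 * -0.0909
= -1.82

-1.82 rating points


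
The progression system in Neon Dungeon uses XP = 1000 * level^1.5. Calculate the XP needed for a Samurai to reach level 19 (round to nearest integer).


XP = 1000 * level^1.5
Substitute level = 19:
XP = 1000 * 19^1.5
= 1000 * 82.8191
= 82819

82819 XP


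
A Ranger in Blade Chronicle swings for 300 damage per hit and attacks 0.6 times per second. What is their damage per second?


DPS = damage * attack_speed
= 300 * 0.6
= 180.0

180.0 DPS


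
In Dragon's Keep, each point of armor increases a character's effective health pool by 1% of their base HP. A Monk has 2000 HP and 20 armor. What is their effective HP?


EHP = 2000 * (1 + 20/100)
= 2000 * (1 + 0.2)
= 2000 * 1.2
= 2400.0

2400.0 EHP


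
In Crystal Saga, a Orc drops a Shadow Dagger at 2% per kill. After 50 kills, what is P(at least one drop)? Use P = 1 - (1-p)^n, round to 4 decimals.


P(at least one) = 1 - P(none) = 1 - (1-p)^n
p = 2/100 = 0.02
1 - p = 0.98
(1 - p)^50 = 0.98^50 = 0.364170
P(at least one) = 1 - 0.364170 = 0.6358

0.6358


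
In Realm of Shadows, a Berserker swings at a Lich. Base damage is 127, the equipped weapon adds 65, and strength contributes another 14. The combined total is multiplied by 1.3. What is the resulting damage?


Sum base + weapon + str = 127 + 65 + 14 = 206
Multiply by 1.3:
206 * 1.3 = 267.8

267.8 damage
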